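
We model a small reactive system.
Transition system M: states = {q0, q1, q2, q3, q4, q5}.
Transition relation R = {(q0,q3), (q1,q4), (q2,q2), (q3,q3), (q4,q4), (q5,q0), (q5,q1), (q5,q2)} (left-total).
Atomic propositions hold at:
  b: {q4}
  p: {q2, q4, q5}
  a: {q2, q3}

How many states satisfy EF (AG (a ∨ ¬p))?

4

Sat(¬p) = {q0, q1, q3}
Sat(a ∨ ¬p) = {q0, q1, q2, q3}
AG (a ∨ ¬p): greatest fixpoint, start Z0 = {q0, q1, q2, q3}, keep only states in Sat with every successor in Z. Z1 = {q0, q2, q3}; fixed.
Sat(AG (a ∨ ¬p)) = {q0, q2, q3}
EF (AG (a ∨ ¬p)): least fixpoint, start Z0 = {q0, q2, q3}, add states with some successor in Z. Z1 = {q0, q2, q3, q5}; fixed.
Sat(EF (AG (a ∨ ¬p))) = {q0, q2, q3, q5}
|Sat(EF (AG (a ∨ ¬p)))| = |{q0, q2, q3, q5}| = 4.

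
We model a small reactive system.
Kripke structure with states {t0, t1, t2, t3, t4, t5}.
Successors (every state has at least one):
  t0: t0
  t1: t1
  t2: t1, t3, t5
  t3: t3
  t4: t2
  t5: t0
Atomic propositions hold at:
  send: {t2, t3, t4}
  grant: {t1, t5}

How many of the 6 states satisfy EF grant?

4

EF grant: least fixpoint, start Z0 = {t1, t5}, add states with some successor in Z. Z1 = {t1, t2, t5}; Z2 = {t1, t2, t4, t5}; fixed.
Sat(EF grant) = {t1, t2, t4, t5}
|Sat(EF grant)| = |{t1, t2, t4, t5}| = 4.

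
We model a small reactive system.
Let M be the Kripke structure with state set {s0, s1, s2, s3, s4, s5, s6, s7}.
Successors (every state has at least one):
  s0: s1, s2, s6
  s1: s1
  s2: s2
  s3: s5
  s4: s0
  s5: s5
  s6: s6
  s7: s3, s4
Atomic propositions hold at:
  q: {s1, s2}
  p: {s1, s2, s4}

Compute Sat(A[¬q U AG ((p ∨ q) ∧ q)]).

{s1, s2}

Sat(¬q) = {s0, s3, s4, s5, s6, s7}
Sat(p ∨ q) = {s1, s2, s4}
Sat((p ∨ q) ∧ q) = {s1, s2}
AG ((p ∨ q) ∧ q): greatest fixpoint, start Z0 = {s1, s2}, keep only states in Sat with every successor in Z. Already a fixed point.
Sat(AG ((p ∨ q) ∧ q)) = {s1, s2}
A[¬q U AG ((p ∨ q) ∧ q)]: least fixpoint, start Z0 = Sat(AG ((p ∨ q) ∧ q)) = {s1, s2}, add states in Sat(¬q) with every successor in Z. Already a fixed point.
Sat(A[¬q U AG ((p ∨ q) ∧ q)]) = {s1, s2}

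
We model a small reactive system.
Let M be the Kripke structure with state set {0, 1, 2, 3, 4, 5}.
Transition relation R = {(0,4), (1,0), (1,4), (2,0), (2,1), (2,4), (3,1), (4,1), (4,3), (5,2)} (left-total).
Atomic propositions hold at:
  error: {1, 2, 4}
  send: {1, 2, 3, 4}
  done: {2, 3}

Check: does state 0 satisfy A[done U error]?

A[done U error]: least fixpoint, start Z0 = Sat(error) = {1, 2, 4}, add states in Sat(done) with every successor in Z. Z1 = {1, 2, 3, 4}; fixed.
Sat(A[done U error]) = {1, 2, 3, 4}
0 ∉ Sat(A[done U error]) = {1, 2, 3, 4}, so the formula does not hold at 0.

No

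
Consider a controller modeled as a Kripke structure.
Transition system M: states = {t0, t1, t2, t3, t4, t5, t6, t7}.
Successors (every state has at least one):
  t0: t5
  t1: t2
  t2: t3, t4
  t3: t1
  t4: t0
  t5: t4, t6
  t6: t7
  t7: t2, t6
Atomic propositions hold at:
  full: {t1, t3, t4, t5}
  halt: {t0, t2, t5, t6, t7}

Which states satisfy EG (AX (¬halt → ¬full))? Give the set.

{t6, t7}

Sat(¬halt) = {t1, t3, t4}
Sat(¬full) = {t0, t2, t6, t7}
Sat(¬halt → ¬full) = {t0, t2, t5, t6, t7}
Sat(AX (¬halt → ¬full)) = {s : every successor in {t0, t2, t5, t6, t7}} = {t0, t1, t4, t6, t7}
EG (AX (¬halt → ¬full)): greatest fixpoint, start Z0 = {t0, t1, t4, t6, t7}, keep only states in Sat with some successor in Z. Z1 = {t4, t6, t7}; Z2 = {t6, t7}; fixed.
Sat(EG (AX (¬halt → ¬full))) = {t6, t7}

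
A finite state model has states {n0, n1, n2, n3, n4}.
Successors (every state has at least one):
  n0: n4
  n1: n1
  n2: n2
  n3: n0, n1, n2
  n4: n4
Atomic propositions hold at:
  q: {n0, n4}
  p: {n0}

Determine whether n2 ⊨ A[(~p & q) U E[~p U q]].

Sat(~p) = {n1, n2, n3, n4}
Sat(~p & q) = {n4}
E[~p U q]: least fixpoint, start Z0 = Sat(q) = {n0, n4}, add states in Sat(~p) with some successor in Z. Z1 = {n0, n3, n4}; fixed.
Sat(E[~p U q]) = {n0, n3, n4}
A[(~p & q) U E[~p U q]]: least fixpoint, start Z0 = Sat(E[~p U q]) = {n0, n3, n4}, add states in Sat(~p & q) with every successor in Z. Already a fixed point.
Sat(A[(~p & q) U E[~p U q]]) = {n0, n3, n4}
n2 ∉ Sat(A[(~p & q) U E[~p U q]]) = {n0, n3, n4}, so the formula does not hold at n2.

No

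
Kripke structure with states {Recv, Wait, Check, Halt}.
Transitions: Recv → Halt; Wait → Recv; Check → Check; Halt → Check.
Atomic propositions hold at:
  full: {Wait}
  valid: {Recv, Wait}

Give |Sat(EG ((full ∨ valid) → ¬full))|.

3

Sat(full ∨ valid) = {Recv, Wait}
Sat(¬full) = {Recv, Check, Halt}
Sat((full ∨ valid) → ¬full) = {Recv, Check, Halt}
EG ((full ∨ valid) → ¬full): greatest fixpoint, start Z0 = {Recv, Check, Halt}, keep only states in Sat with some successor in Z. Already a fixed point.
Sat(EG ((full ∨ valid) → ¬full)) = {Recv, Check, Halt}
|Sat(EG ((full ∨ valid) → ¬full))| = |{Recv, Check, Halt}| = 3.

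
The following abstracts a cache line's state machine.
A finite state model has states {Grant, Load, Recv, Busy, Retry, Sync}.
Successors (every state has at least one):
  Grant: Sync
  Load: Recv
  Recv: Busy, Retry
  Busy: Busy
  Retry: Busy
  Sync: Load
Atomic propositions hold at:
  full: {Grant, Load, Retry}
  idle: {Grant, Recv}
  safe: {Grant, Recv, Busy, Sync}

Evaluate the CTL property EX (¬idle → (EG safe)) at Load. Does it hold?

Sat(¬idle) = {Load, Busy, Retry, Sync}
EG safe: greatest fixpoint, start Z0 = {Grant, Recv, Busy, Sync}, keep only states in Sat with some successor in Z. Z1 = {Grant, Recv, Busy}; Z2 = {Recv, Busy}; fixed.
Sat(EG safe) = {Recv, Busy}
Sat(¬idle → (EG safe)) = {Grant, Recv, Busy}
Sat(EX (¬idle → (EG safe))) = {s : some successor in {Grant, Recv, Busy}} = {Load, Recv, Busy, Retry}
Load ∈ Sat(EX (¬idle → (EG safe))) = {Load, Recv, Busy, Retry}, so the formula holds at Load.

Yes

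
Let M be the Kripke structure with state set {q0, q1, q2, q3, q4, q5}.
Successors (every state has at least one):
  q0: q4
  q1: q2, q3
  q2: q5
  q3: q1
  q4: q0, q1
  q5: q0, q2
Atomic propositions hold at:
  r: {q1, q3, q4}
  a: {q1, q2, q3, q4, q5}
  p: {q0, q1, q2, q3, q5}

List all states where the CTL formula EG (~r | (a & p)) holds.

{q1, q2, q3, q5}

Sat(~r) = {q0, q2, q5}
Sat(a & p) = {q1, q2, q3, q5}
Sat(~r | (a & p)) = {q0, q1, q2, q3, q5}
EG (~r | (a & p)): greatest fixpoint, start Z0 = {q0, q1, q2, q3, q5}, keep only states in Sat with some successor in Z. Z1 = {q1, q2, q3, q5}; fixed.
Sat(EG (~r | (a & p))) = {q1, q2, q3, q5}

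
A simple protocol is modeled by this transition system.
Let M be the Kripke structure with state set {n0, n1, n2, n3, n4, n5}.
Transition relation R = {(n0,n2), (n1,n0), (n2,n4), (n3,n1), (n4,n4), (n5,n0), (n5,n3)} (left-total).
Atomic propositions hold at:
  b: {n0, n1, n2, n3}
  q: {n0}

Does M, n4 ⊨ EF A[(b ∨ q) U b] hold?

Sat(b ∨ q) = {n0, n1, n2, n3}
A[(b ∨ q) U b]: least fixpoint, start Z0 = Sat(b) = {n0, n1, n2, n3}, add states in Sat(b ∨ q) with every successor in Z. Already a fixed point.
Sat(A[(b ∨ q) U b]) = {n0, n1, n2, n3}
EF A[(b ∨ q) U b]: least fixpoint, start Z0 = {n0, n1, n2, n3}, add states with some successor in Z. Z1 = {n0, n1, n2, n3, n5}; fixed.
Sat(EF A[(b ∨ q) U b]) = {n0, n1, n2, n3, n5}
n4 ∉ Sat(EF A[(b ∨ q) U b]) = {n0, n1, n2, n3, n5}, so the formula does not hold at n4.

No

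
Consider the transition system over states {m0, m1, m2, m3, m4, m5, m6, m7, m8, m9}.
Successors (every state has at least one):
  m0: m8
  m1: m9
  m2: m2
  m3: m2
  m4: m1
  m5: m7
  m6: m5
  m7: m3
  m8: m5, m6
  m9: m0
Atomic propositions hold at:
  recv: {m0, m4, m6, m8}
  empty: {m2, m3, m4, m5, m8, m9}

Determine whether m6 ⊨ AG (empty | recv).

No

Sat(empty | recv) = {m0, m2, m3, m4, m5, m6, m8, m9}
AG (empty | recv): greatest fixpoint, start Z0 = {m0, m2, m3, m4, m5, m6, m8, m9}, keep only states in Sat with every successor in Z. Z1 = {m0, m2, m3, m6, m8, m9}; Z2 = {m0, m2, m3, m9}; Z3 = {m2, m3, m9}; Z4 = {m2, m3}; fixed.
Sat(AG (empty | recv)) = {m2, m3}
m6 ∉ Sat(AG (empty | recv)) = {m2, m3}, so the formula does not hold at m6.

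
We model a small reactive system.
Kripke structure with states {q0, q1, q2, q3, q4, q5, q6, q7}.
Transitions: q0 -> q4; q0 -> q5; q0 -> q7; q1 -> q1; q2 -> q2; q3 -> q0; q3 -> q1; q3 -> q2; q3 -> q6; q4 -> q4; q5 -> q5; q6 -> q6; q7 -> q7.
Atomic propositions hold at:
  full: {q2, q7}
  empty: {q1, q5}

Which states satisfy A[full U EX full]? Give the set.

{q0, q2, q3, q7}

Sat(EX full) = {s : some successor in {q2, q7}} = {q0, q2, q3, q7}
A[full U EX full]: least fixpoint, start Z0 = Sat(EX full) = {q0, q2, q3, q7}, add states in Sat(full) with every successor in Z. Already a fixed point.
Sat(A[full U EX full]) = {q0, q2, q3, q7}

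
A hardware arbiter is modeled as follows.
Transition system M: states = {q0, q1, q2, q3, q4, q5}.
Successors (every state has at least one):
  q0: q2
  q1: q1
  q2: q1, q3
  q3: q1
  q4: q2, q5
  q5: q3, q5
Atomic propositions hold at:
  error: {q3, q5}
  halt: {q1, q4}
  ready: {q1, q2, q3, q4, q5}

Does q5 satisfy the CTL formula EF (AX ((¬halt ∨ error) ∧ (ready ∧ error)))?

Sat(¬halt) = {q0, q2, q3, q5}
Sat(¬halt ∨ error) = {q0, q2, q3, q5}
Sat(ready ∧ error) = {q3, q5}
Sat((¬halt ∨ error) ∧ (ready ∧ error)) = {q3, q5}
Sat(AX ((¬halt ∨ error) ∧ (ready ∧ error))) = {s : every successor in {q3, q5}} = {q5}
EF (AX ((¬halt ∨ error) ∧ (ready ∧ error))): least fixpoint, start Z0 = {q5}, add states with some successor in Z. Z1 = {q4, q5}; fixed.
Sat(EF (AX ((¬halt ∨ error) ∧ (ready ∧ error)))) = {q4, q5}
q5 ∈ Sat(EF (AX ((¬halt ∨ error) ∧ (ready ∧ error)))) = {q4, q5}, so the formula holds at q5.

Yes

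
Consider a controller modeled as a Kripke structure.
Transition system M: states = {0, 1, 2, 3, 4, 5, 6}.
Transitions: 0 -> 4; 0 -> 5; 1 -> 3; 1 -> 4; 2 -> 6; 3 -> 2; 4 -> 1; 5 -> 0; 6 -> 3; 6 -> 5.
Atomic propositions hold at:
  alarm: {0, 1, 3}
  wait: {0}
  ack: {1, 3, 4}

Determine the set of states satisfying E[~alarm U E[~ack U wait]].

{0, 2, 5, 6}

Sat(~alarm) = {2, 4, 5, 6}
Sat(~ack) = {0, 2, 5, 6}
E[~ack U wait]: least fixpoint, start Z0 = Sat(wait) = {0}, add states in Sat(~ack) with some successor in Z. Z1 = {0, 5}; Z2 = {0, 5, 6}; Z3 = {0, 2, 5, 6}; fixed.
Sat(E[~ack U wait]) = {0, 2, 5, 6}
E[~alarm U E[~ack U wait]]: least fixpoint, start Z0 = Sat(E[~ack U wait]) = {0, 2, 5, 6}, add states in Sat(~alarm) with some successor in Z. Already a fixed point.
Sat(E[~alarm U E[~ack U wait]]) = {0, 2, 5, 6}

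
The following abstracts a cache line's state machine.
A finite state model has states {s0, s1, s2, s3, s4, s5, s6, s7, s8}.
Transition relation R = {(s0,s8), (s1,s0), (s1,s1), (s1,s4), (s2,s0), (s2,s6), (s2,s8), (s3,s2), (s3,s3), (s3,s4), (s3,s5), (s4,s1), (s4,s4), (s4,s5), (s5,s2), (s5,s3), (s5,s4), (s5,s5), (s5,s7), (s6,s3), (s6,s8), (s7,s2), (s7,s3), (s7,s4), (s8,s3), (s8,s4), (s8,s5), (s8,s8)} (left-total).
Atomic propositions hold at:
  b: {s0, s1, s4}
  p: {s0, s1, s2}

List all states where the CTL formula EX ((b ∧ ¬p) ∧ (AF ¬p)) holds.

{s1, s3, s4, s5, s7, s8}

Sat(¬p) = {s3, s4, s5, s6, s7, s8}
Sat(b ∧ ¬p) = {s4}
AF ¬p: least fixpoint, start Z0 = {s3, s4, s5, s6, s7, s8}, add states with every successor in Z. Z1 = {s0, s3, s4, s5, s6, s7, s8}; Z2 = {s0, s2, s3, s4, s5, s6, s7, s8}; fixed.
Sat(AF ¬p) = {s0, s2, s3, s4, s5, s6, s7, s8}
Sat((b ∧ ¬p) ∧ (AF ¬p)) = {s4}
Sat(EX ((b ∧ ¬p) ∧ (AF ¬p))) = {s : some successor in {s4}} = {s1, s3, s4, s5, s7, s8}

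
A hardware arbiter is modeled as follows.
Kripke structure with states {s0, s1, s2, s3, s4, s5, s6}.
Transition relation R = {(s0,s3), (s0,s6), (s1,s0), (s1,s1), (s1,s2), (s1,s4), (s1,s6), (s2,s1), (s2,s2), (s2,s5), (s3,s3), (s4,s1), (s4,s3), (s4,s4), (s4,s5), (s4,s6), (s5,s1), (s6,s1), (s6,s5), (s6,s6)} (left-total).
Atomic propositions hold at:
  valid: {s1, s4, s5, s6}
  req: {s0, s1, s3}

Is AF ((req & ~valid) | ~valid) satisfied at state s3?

Yes

Sat(~valid) = {s0, s2, s3}
Sat(req & ~valid) = {s0, s3}
Sat((req & ~valid) | ~valid) = {s0, s2, s3}
AF ((req & ~valid) | ~valid): least fixpoint, start Z0 = {s0, s2, s3}, add states with every successor in Z. Already a fixed point.
Sat(AF ((req & ~valid) | ~valid)) = {s0, s2, s3}
s3 ∈ Sat(AF ((req & ~valid) | ~valid)) = {s0, s2, s3}, so the formula holds at s3.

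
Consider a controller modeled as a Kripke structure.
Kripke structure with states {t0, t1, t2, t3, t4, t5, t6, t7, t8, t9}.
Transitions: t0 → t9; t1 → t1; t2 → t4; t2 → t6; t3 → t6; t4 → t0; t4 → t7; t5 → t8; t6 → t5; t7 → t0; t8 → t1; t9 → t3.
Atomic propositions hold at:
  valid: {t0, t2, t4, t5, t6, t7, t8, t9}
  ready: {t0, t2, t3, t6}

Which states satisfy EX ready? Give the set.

Sat(EX ready) = {s : some successor in {t0, t2, t3, t6}} = {t2, t3, t4, t7, t9}

{t2, t3, t4, t7, t9}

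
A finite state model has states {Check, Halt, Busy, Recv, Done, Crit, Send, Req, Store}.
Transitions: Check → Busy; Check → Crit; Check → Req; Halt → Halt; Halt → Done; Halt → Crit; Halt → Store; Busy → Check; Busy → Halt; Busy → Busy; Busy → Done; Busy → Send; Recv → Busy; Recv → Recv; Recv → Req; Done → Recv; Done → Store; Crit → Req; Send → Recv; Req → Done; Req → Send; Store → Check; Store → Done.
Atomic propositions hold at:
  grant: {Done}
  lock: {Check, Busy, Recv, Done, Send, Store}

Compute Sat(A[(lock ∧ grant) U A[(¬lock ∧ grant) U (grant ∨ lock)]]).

{Check, Busy, Recv, Done, Send, Store}

Sat(lock ∧ grant) = {Done}
Sat(¬lock) = {Halt, Crit, Req}
Sat(¬lock ∧ grant) = ∅
Sat(grant ∨ lock) = {Check, Busy, Recv, Done, Send, Store}
A[(¬lock ∧ grant) U (grant ∨ lock)]: least fixpoint, start Z0 = Sat((grant ∨ lock)) = {Check, Busy, Recv, Done, Send, Store}, add states in Sat(¬lock ∧ grant) with every successor in Z. Already a fixed point.
Sat(A[(¬lock ∧ grant) U (grant ∨ lock)]) = {Check, Busy, Recv, Done, Send, Store}
A[(lock ∧ grant) U A[(¬lock ∧ grant) U (grant ∨ lock)]]: least fixpoint, start Z0 = Sat(A[(¬lock ∧ grant) U (grant ∨ lock)]) = {Check, Busy, Recv, Done, Send, Store}, add states in Sat(lock ∧ grant) with every successor in Z. Already a fixed point.
Sat(A[(lock ∧ grant) U A[(¬lock ∧ grant) U (grant ∨ lock)]]) = {Check, Busy, Recv, Done, Send, Store}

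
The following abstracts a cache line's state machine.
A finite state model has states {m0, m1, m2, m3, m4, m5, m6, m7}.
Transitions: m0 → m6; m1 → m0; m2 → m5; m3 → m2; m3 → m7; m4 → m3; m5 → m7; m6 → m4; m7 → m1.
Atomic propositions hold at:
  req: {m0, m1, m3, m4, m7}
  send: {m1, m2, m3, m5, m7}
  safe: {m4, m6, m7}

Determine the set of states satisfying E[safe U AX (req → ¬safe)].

Sat(¬safe) = {m0, m1, m2, m3, m5}
Sat(req → ¬safe) = {m0, m1, m2, m3, m5, m6}
Sat(AX (req → ¬safe)) = {s : every successor in {m0, m1, m2, m3, m5, m6}} = {m0, m1, m2, m4, m7}
E[safe U AX (req → ¬safe)]: least fixpoint, start Z0 = Sat(AX (req → ¬safe)) = {m0, m1, m2, m4, m7}, add states in Sat(safe) with some successor in Z. Z1 = {m0, m1, m2, m4, m6, m7}; fixed.
Sat(E[safe U AX (req → ¬safe)]) = {m0, m1, m2, m4, m6, m7}

{m0, m1, m2, m4, m6, m7}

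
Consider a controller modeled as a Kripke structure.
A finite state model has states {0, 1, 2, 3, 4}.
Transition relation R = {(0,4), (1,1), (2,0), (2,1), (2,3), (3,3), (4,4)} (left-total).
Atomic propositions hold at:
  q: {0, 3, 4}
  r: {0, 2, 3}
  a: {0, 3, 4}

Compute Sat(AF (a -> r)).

Sat(a -> r) = {0, 1, 2, 3}
AF (a -> r): least fixpoint, start Z0 = {0, 1, 2, 3}, add states with every successor in Z. Already a fixed point.
Sat(AF (a -> r)) = {0, 1, 2, 3}

{0, 1, 2, 3}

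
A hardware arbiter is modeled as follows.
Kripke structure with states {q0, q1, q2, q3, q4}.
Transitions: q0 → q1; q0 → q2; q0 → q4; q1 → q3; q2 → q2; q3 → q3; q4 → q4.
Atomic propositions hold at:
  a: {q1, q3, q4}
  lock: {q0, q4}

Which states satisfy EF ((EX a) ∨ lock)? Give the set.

Sat(EX a) = {s : some successor in {q1, q3, q4}} = {q0, q1, q3, q4}
Sat((EX a) ∨ lock) = {q0, q1, q3, q4}
EF ((EX a) ∨ lock): least fixpoint, start Z0 = {q0, q1, q3, q4}, add states with some successor in Z. Already a fixed point.
Sat(EF ((EX a) ∨ lock)) = {q0, q1, q3, q4}

{q0, q1, q3, q4}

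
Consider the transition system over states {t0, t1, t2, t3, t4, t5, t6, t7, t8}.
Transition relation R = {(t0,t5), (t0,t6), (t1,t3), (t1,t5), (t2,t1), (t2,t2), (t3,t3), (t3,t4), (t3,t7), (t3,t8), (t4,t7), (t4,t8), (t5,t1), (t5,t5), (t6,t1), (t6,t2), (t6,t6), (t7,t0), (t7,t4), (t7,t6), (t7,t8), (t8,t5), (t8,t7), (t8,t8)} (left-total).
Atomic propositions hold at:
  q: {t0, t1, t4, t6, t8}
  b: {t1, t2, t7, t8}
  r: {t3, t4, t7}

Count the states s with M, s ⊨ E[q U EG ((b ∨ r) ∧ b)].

6

Sat(b ∨ r) = {t1, t2, t3, t4, t7, t8}
Sat((b ∨ r) ∧ b) = {t1, t2, t7, t8}
EG ((b ∨ r) ∧ b): greatest fixpoint, start Z0 = {t1, t2, t7, t8}, keep only states in Sat with some successor in Z. Z1 = {t2, t7, t8}; fixed.
Sat(EG ((b ∨ r) ∧ b)) = {t2, t7, t8}
E[q U EG ((b ∨ r) ∧ b)]: least fixpoint, start Z0 = Sat(EG ((b ∨ r) ∧ b)) = {t2, t7, t8}, add states in Sat(q) with some successor in Z. Z1 = {t2, t4, t6, t7, t8}; Z2 = {t0, t2, t4, t6, t7, t8}; fixed.
Sat(E[q U EG ((b ∨ r) ∧ b)]) = {t0, t2, t4, t6, t7, t8}
|Sat(E[q U EG ((b ∨ r) ∧ b)])| = |{t0, t2, t4, t6, t7, t8}| = 6.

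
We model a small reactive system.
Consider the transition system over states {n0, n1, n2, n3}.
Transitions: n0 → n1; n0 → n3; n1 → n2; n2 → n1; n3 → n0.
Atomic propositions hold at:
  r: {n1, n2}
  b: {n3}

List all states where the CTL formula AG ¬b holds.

Sat(¬b) = {n0, n1, n2}
AG ¬b: greatest fixpoint, start Z0 = {n0, n1, n2}, keep only states in Sat with every successor in Z. Z1 = {n1, n2}; fixed.
Sat(AG ¬b) = {n1, n2}

{n1, n2}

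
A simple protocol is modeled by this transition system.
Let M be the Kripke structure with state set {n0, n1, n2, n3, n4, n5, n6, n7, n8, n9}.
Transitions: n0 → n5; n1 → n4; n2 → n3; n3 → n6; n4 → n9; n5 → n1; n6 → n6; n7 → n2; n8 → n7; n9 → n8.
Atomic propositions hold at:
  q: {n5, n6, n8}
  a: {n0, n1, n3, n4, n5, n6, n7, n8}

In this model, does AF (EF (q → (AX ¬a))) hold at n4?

Yes

Sat(¬a) = {n2, n9}
Sat(AX ¬a) = {s : every successor in {n2, n9}} = {n4, n7}
Sat(q → (AX ¬a)) = {n0, n1, n2, n3, n4, n7, n9}
EF (q → (AX ¬a)): least fixpoint, start Z0 = {n0, n1, n2, n3, n4, n7, n9}, add states with some successor in Z. Z1 = {n0, n1, n2, n3, n4, n5, n7, n8, n9}; fixed.
Sat(EF (q → (AX ¬a))) = {n0, n1, n2, n3, n4, n5, n7, n8, n9}
AF (EF (q → (AX ¬a))): least fixpoint, start Z0 = {n0, n1, n2, n3, n4, n5, n7, n8, n9}, add states with every successor in Z. Already a fixed point.
Sat(AF (EF (q → (AX ¬a)))) = {n0, n1, n2, n3, n4, n5, n7, n8, n9}
n4 ∈ Sat(AF (EF (q → (AX ¬a)))) = {n0, n1, n2, n3, n4, n5, n7, n8, n9}, so the formula holds at n4.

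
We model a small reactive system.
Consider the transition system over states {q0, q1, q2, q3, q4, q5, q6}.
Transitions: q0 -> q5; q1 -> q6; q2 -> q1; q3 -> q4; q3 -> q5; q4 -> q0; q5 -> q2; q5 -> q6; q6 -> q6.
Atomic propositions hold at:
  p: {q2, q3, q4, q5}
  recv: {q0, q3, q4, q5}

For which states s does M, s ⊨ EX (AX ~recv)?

{q0, q1, q2, q3, q5, q6}

Sat(~recv) = {q1, q2, q6}
Sat(AX ~recv) = {s : every successor in {q1, q2, q6}} = {q1, q2, q5, q6}
Sat(EX (AX ~recv)) = {s : some successor in {q1, q2, q5, q6}} = {q0, q1, q2, q3, q5, q6}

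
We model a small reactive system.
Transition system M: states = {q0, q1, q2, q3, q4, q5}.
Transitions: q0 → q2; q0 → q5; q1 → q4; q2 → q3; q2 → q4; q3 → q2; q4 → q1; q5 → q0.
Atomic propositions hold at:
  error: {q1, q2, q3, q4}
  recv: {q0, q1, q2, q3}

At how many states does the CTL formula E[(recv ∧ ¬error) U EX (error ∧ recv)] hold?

4

Sat(¬error) = {q0, q5}
Sat(recv ∧ ¬error) = {q0}
Sat(error ∧ recv) = {q1, q2, q3}
Sat(EX (error ∧ recv)) = {s : some successor in {q1, q2, q3}} = {q0, q2, q3, q4}
E[(recv ∧ ¬error) U EX (error ∧ recv)]: least fixpoint, start Z0 = Sat(EX (error ∧ recv)) = {q0, q2, q3, q4}, add states in Sat(recv ∧ ¬error) with some successor in Z. Already a fixed point.
Sat(E[(recv ∧ ¬error) U EX (error ∧ recv)]) = {q0, q2, q3, q4}
|Sat(E[(recv ∧ ¬error) U EX (error ∧ recv)])| = |{q0, q2, q3, q4}| = 4.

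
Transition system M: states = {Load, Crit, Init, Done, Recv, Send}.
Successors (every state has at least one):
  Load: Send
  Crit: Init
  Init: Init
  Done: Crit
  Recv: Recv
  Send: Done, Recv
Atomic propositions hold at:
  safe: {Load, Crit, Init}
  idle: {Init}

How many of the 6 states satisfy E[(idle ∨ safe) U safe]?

3

Sat(idle ∨ safe) = {Load, Crit, Init}
E[(idle ∨ safe) U safe]: least fixpoint, start Z0 = Sat(safe) = {Load, Crit, Init}, add states in Sat(idle ∨ safe) with some successor in Z. Already a fixed point.
Sat(E[(idle ∨ safe) U safe]) = {Load, Crit, Init}
|Sat(E[(idle ∨ safe) U safe])| = |{Load, Crit, Init}| = 3.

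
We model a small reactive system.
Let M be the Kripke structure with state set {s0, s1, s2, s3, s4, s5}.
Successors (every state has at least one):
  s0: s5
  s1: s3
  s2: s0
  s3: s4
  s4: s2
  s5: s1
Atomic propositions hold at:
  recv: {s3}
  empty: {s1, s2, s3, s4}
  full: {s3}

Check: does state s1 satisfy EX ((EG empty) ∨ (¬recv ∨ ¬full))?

EG empty: greatest fixpoint, start Z0 = {s1, s2, s3, s4}, keep only states in Sat with some successor in Z. Z1 = {s1, s3, s4}; Z2 = {s1, s3}; Z3 = {s1}; Z4 = ∅; fixed.
Sat(EG empty) = ∅
Sat(¬recv) = {s0, s1, s2, s4, s5}
Sat(¬full) = {s0, s1, s2, s4, s5}
Sat(¬recv ∨ ¬full) = {s0, s1, s2, s4, s5}
Sat((EG empty) ∨ (¬recv ∨ ¬full)) = {s0, s1, s2, s4, s5}
Sat(EX ((EG empty) ∨ (¬recv ∨ ¬full))) = {s : some successor in {s0, s1, s2, s4, s5}} = {s0, s2, s3, s4, s5}
s1 ∉ Sat(EX ((EG empty) ∨ (¬recv ∨ ¬full))) = {s0, s2, s3, s4, s5}, so the formula does not hold at s1.

No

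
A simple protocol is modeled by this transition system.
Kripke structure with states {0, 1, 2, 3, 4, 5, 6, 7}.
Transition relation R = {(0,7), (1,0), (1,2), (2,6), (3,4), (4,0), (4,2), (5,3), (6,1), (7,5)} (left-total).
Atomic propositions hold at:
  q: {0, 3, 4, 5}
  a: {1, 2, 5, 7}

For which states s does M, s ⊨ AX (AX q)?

{0, 5, 7}

Sat(AX q) = {s : every successor in {0, 3, 4, 5}} = {3, 5, 7}
Sat(AX (AX q)) = {s : every successor in {3, 5, 7}} = {0, 5, 7}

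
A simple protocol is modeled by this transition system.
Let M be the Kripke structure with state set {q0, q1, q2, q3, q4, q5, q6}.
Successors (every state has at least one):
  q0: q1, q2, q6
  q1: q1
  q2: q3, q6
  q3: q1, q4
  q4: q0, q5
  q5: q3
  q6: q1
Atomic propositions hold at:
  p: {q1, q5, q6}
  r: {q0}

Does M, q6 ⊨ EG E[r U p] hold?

Yes

E[r U p]: least fixpoint, start Z0 = Sat(p) = {q1, q5, q6}, add states in Sat(r) with some successor in Z. Z1 = {q0, q1, q5, q6}; fixed.
Sat(E[r U p]) = {q0, q1, q5, q6}
EG E[r U p]: greatest fixpoint, start Z0 = {q0, q1, q5, q6}, keep only states in Sat with some successor in Z. Z1 = {q0, q1, q6}; fixed.
Sat(EG E[r U p]) = {q0, q1, q6}
q6 ∈ Sat(EG E[r U p]) = {q0, q1, q6}, so the formula holds at q6.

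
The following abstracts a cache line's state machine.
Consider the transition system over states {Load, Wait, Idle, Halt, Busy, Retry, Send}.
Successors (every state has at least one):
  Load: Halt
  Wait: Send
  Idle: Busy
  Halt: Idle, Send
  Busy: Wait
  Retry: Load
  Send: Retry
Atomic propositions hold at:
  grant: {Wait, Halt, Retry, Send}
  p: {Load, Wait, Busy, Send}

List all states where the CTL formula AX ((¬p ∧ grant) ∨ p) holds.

Sat(¬p) = {Idle, Halt, Retry}
Sat(¬p ∧ grant) = {Halt, Retry}
Sat((¬p ∧ grant) ∨ p) = {Load, Wait, Halt, Busy, Retry, Send}
Sat(AX ((¬p ∧ grant) ∨ p)) = {s : every successor in {Load, Wait, Halt, Busy, Retry, Send}} = {Load, Wait, Idle, Busy, Retry, Send}

{Load, Wait, Idle, Busy, Retry, Send}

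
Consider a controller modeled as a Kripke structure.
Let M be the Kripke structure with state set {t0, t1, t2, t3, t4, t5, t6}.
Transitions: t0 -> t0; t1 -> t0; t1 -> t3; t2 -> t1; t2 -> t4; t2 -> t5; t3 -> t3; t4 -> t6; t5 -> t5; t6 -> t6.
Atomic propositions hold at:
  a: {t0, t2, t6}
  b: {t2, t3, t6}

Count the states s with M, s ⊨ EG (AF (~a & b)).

Sat(~a) = {t1, t3, t4, t5}
Sat(~a & b) = {t3}
AF (~a & b): least fixpoint, start Z0 = {t3}, add states with every successor in Z. Already a fixed point.
Sat(AF (~a & b)) = {t3}
EG (AF (~a & b)): greatest fixpoint, start Z0 = {t3}, keep only states in Sat with some successor in Z. Already a fixed point.
Sat(EG (AF (~a & b))) = {t3}
|Sat(EG (AF (~a & b)))| = |{t3}| = 1.

1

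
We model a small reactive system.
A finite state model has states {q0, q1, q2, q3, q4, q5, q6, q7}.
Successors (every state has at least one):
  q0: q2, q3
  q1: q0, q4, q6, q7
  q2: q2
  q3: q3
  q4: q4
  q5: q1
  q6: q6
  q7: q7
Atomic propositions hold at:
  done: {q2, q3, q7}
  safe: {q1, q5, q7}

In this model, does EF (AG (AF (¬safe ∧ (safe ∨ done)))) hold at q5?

Yes

Sat(¬safe) = {q0, q2, q3, q4, q6}
Sat(safe ∨ done) = {q1, q2, q3, q5, q7}
Sat(¬safe ∧ (safe ∨ done)) = {q2, q3}
AF (¬safe ∧ (safe ∨ done)): least fixpoint, start Z0 = {q2, q3}, add states with every successor in Z. Z1 = {q0, q2, q3}; fixed.
Sat(AF (¬safe ∧ (safe ∨ done))) = {q0, q2, q3}
AG (AF (¬safe ∧ (safe ∨ done))): greatest fixpoint, start Z0 = {q0, q2, q3}, keep only states in Sat with every successor in Z. Already a fixed point.
Sat(AG (AF (¬safe ∧ (safe ∨ done)))) = {q0, q2, q3}
EF (AG (AF (¬safe ∧ (safe ∨ done)))): least fixpoint, start Z0 = {q0, q2, q3}, add states with some successor in Z. Z1 = {q0, q1, q2, q3}; Z2 = {q0, q1, q2, q3, q5}; fixed.
Sat(EF (AG (AF (¬safe ∧ (safe ∨ done))))) = {q0, q1, q2, q3, q5}
q5 ∈ Sat(EF (AG (AF (¬safe ∧ (safe ∨ done))))) = {q0, q1, q2, q3, q5}, so the formula holds at q5.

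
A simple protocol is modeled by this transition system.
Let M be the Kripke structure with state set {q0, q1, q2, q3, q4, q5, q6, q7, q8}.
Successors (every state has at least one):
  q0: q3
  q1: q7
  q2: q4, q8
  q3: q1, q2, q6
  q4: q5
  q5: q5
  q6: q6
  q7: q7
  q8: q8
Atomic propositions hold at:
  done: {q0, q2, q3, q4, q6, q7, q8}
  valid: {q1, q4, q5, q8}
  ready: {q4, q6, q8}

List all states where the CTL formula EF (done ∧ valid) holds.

Sat(done ∧ valid) = {q4, q8}
EF (done ∧ valid): least fixpoint, start Z0 = {q4, q8}, add states with some successor in Z. Z1 = {q2, q4, q8}; Z2 = {q2, q3, q4, q8}; Z3 = {q0, q2, q3, q4, q8}; fixed.
Sat(EF (done ∧ valid)) = {q0, q2, q3, q4, q8}

{q0, q2, q3, q4, q8}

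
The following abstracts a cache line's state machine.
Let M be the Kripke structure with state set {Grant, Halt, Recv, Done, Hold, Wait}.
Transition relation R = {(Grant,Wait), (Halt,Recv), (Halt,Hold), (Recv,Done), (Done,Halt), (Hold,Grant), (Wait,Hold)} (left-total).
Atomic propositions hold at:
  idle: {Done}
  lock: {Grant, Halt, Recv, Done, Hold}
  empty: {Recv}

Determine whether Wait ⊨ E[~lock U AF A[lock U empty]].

No

Sat(~lock) = {Wait}
A[lock U empty]: least fixpoint, start Z0 = Sat(empty) = {Recv}, add states in Sat(lock) with every successor in Z. Already a fixed point.
Sat(A[lock U empty]) = {Recv}
AF A[lock U empty]: least fixpoint, start Z0 = {Recv}, add states with every successor in Z. Already a fixed point.
Sat(AF A[lock U empty]) = {Recv}
E[~lock U AF A[lock U empty]]: least fixpoint, start Z0 = Sat(AF A[lock U empty]) = {Recv}, add states in Sat(~lock) with some successor in Z. Already a fixed point.
Sat(E[~lock U AF A[lock U empty]]) = {Recv}
Wait ∉ Sat(E[~lock U AF A[lock U empty]]) = {Recv}, so the formula does not hold at Wait.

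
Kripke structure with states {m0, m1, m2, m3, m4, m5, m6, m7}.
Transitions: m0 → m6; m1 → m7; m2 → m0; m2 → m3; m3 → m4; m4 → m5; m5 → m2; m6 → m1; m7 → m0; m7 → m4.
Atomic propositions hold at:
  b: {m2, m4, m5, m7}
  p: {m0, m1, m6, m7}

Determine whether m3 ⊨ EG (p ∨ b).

No

Sat(p ∨ b) = {m0, m1, m2, m4, m5, m6, m7}
EG (p ∨ b): greatest fixpoint, start Z0 = {m0, m1, m2, m4, m5, m6, m7}, keep only states in Sat with some successor in Z. Already a fixed point.
Sat(EG (p ∨ b)) = {m0, m1, m2, m4, m5, m6, m7}
m3 ∉ Sat(EG (p ∨ b)) = {m0, m1, m2, m4, m5, m6, m7}, so the formula does not hold at m3.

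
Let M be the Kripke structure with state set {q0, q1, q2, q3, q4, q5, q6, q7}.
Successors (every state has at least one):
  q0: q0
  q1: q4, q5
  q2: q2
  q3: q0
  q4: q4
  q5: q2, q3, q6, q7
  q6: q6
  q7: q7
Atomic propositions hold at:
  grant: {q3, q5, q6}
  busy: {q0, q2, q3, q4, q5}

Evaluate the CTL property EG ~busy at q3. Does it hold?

No

Sat(~busy) = {q1, q6, q7}
EG ~busy: greatest fixpoint, start Z0 = {q1, q6, q7}, keep only states in Sat with some successor in Z. Z1 = {q6, q7}; fixed.
Sat(EG ~busy) = {q6, q7}
q3 ∉ Sat(EG ~busy) = {q6, q7}, so the formula does not hold at q3.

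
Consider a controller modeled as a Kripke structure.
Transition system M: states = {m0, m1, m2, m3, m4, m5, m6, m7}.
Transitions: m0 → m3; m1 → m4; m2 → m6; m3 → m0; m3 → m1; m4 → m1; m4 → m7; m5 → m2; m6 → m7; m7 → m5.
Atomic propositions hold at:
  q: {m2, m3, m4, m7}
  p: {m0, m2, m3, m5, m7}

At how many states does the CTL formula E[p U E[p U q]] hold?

E[p U q]: least fixpoint, start Z0 = Sat(q) = {m2, m3, m4, m7}, add states in Sat(p) with some successor in Z. Z1 = {m0, m2, m3, m4, m5, m7}; fixed.
Sat(E[p U q]) = {m0, m2, m3, m4, m5, m7}
E[p U E[p U q]]: least fixpoint, start Z0 = Sat(E[p U q]) = {m0, m2, m3, m4, m5, m7}, add states in Sat(p) with some successor in Z. Already a fixed point.
Sat(E[p U E[p U q]]) = {m0, m2, m3, m4, m5, m7}
|Sat(E[p U E[p U q]])| = |{m0, m2, m3, m4, m5, m7}| = 6.

6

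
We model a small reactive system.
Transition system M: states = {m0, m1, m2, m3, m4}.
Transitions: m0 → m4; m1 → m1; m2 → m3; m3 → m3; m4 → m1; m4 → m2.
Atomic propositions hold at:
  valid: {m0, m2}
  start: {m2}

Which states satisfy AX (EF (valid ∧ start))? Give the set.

{m0}

Sat(valid ∧ start) = {m2}
EF (valid ∧ start): least fixpoint, start Z0 = {m2}, add states with some successor in Z. Z1 = {m2, m4}; Z2 = {m0, m2, m4}; fixed.
Sat(EF (valid ∧ start)) = {m0, m2, m4}
Sat(AX (EF (valid ∧ start))) = {s : every successor in {m0, m2, m4}} = {m0}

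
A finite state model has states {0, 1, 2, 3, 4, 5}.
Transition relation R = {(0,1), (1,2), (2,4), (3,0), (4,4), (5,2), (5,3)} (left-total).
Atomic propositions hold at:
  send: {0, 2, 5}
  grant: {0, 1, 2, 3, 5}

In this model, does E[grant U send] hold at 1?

E[grant U send]: least fixpoint, start Z0 = Sat(send) = {0, 2, 5}, add states in Sat(grant) with some successor in Z. Z1 = {0, 1, 2, 3, 5}; fixed.
Sat(E[grant U send]) = {0, 1, 2, 3, 5}
1 ∈ Sat(E[grant U send]) = {0, 1, 2, 3, 5}, so the formula holds at 1.

Yes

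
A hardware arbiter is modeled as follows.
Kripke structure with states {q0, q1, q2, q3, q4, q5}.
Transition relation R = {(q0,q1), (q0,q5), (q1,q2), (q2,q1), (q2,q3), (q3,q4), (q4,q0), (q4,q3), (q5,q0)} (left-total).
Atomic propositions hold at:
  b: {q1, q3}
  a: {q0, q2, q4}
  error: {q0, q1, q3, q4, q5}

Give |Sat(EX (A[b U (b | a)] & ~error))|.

1

Sat(b | a) = {q0, q1, q2, q3, q4}
A[b U (b | a)]: least fixpoint, start Z0 = Sat((b | a)) = {q0, q1, q2, q3, q4}, add states in Sat(b) with every successor in Z. Already a fixed point.
Sat(A[b U (b | a)]) = {q0, q1, q2, q3, q4}
Sat(~error) = {q2}
Sat(A[b U (b | a)] & ~error) = {q2}
Sat(EX (A[b U (b | a)] & ~error)) = {s : some successor in {q2}} = {q1}
|Sat(EX (A[b U (b | a)] & ~error))| = |{q1}| = 1.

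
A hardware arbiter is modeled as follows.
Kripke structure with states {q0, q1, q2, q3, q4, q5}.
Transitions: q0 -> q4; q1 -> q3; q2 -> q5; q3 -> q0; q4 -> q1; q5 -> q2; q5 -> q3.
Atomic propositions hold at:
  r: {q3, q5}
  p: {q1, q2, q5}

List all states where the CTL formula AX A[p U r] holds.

{q1, q2, q4, q5}

A[p U r]: least fixpoint, start Z0 = Sat(r) = {q3, q5}, add states in Sat(p) with every successor in Z. Z1 = {q1, q2, q3, q5}; fixed.
Sat(A[p U r]) = {q1, q2, q3, q5}
Sat(AX A[p U r]) = {s : every successor in {q1, q2, q3, q5}} = {q1, q2, q4, q5}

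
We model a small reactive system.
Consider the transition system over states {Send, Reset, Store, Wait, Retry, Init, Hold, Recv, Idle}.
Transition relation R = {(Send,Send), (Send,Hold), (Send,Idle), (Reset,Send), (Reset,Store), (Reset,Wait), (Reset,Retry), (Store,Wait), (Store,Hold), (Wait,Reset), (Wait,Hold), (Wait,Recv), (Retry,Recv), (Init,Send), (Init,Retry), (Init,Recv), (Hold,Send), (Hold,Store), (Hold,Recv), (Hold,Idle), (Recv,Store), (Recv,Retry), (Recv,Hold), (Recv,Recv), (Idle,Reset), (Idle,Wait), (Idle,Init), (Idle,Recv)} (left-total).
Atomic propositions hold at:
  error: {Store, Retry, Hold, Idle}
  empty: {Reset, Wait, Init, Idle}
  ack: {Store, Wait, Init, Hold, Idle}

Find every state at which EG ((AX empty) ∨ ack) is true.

{Store, Wait, Hold, Idle}

Sat(AX empty) = {s : every successor in {Reset, Wait, Init, Idle}} = ∅
Sat((AX empty) ∨ ack) = {Store, Wait, Init, Hold, Idle}
EG ((AX empty) ∨ ack): greatest fixpoint, start Z0 = {Store, Wait, Init, Hold, Idle}, keep only states in Sat with some successor in Z. Z1 = {Store, Wait, Hold, Idle}; fixed.
Sat(EG ((AX empty) ∨ ack)) = {Store, Wait, Hold, Idle}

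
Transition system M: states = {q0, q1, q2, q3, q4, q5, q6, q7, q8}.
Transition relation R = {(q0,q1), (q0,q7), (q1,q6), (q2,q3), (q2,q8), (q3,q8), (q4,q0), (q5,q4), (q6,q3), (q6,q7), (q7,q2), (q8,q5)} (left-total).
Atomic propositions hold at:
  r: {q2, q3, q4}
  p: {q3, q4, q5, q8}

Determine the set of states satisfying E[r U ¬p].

Sat(¬p) = {q0, q1, q2, q6, q7}
E[r U ¬p]: least fixpoint, start Z0 = Sat(¬p) = {q0, q1, q2, q6, q7}, add states in Sat(r) with some successor in Z. Z1 = {q0, q1, q2, q4, q6, q7}; fixed.
Sat(E[r U ¬p]) = {q0, q1, q2, q4, q6, q7}

{q0, q1, q2, q4, q6, q7}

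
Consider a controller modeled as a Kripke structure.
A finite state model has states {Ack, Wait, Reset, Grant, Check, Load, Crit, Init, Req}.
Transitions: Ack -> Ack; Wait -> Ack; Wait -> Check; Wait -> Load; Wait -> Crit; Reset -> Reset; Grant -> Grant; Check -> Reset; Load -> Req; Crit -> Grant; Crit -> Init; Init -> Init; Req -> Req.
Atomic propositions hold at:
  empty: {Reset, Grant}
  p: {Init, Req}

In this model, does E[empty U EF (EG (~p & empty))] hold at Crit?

Yes

Sat(~p) = {Ack, Wait, Reset, Grant, Check, Load, Crit}
Sat(~p & empty) = {Reset, Grant}
EG (~p & empty): greatest fixpoint, start Z0 = {Reset, Grant}, keep only states in Sat with some successor in Z. Already a fixed point.
Sat(EG (~p & empty)) = {Reset, Grant}
EF (EG (~p & empty)): least fixpoint, start Z0 = {Reset, Grant}, add states with some successor in Z. Z1 = {Reset, Grant, Check, Crit}; Z2 = {Wait, Reset, Grant, Check, Crit}; fixed.
Sat(EF (EG (~p & empty))) = {Wait, Reset, Grant, Check, Crit}
E[empty U EF (EG (~p & empty))]: least fixpoint, start Z0 = Sat(EF (EG (~p & empty))) = {Wait, Reset, Grant, Check, Crit}, add states in Sat(empty) with some successor in Z. Already a fixed point.
Sat(E[empty U EF (EG (~p & empty))]) = {Wait, Reset, Grant, Check, Crit}
Crit ∈ Sat(E[empty U EF (EG (~p & empty))]) = {Wait, Reset, Grant, Check, Crit}, so the formula holds at Crit.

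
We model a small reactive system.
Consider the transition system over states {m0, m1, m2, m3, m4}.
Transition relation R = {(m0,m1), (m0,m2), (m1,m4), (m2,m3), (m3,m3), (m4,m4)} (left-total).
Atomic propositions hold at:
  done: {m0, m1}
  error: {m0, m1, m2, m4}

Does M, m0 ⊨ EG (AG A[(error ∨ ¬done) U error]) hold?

Sat(¬done) = {m2, m3, m4}
Sat(error ∨ ¬done) = {m0, m1, m2, m3, m4}
A[(error ∨ ¬done) U error]: least fixpoint, start Z0 = Sat(error) = {m0, m1, m2, m4}, add states in Sat(error ∨ ¬done) with every successor in Z. Already a fixed point.
Sat(A[(error ∨ ¬done) U error]) = {m0, m1, m2, m4}
AG A[(error ∨ ¬done) U error]: greatest fixpoint, start Z0 = {m0, m1, m2, m4}, keep only states in Sat with every successor in Z. Z1 = {m0, m1, m4}; Z2 = {m1, m4}; fixed.
Sat(AG A[(error ∨ ¬done) U error]) = {m1, m4}
EG (AG A[(error ∨ ¬done) U error]): greatest fixpoint, start Z0 = {m1, m4}, keep only states in Sat with some successor in Z. Already a fixed point.
Sat(EG (AG A[(error ∨ ¬done) U error])) = {m1, m4}
m0 ∉ Sat(EG (AG A[(error ∨ ¬done) U error])) = {m1, m4}, so the formula does not hold at m0.

No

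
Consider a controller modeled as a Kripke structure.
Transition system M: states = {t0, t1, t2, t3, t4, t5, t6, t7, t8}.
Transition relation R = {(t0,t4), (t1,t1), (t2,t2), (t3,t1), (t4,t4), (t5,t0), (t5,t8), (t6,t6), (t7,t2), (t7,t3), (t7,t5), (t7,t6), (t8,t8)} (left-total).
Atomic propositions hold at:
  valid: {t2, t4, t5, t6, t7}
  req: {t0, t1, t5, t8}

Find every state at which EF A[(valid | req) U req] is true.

{t0, t1, t3, t5, t7, t8}

Sat(valid | req) = {t0, t1, t2, t4, t5, t6, t7, t8}
A[(valid | req) U req]: least fixpoint, start Z0 = Sat(req) = {t0, t1, t5, t8}, add states in Sat(valid | req) with every successor in Z. Already a fixed point.
Sat(A[(valid | req) U req]) = {t0, t1, t5, t8}
EF A[(valid | req) U req]: least fixpoint, start Z0 = {t0, t1, t5, t8}, add states with some successor in Z. Z1 = {t0, t1, t3, t5, t7, t8}; fixed.
Sat(EF A[(valid | req) U req]) = {t0, t1, t3, t5, t7, t8}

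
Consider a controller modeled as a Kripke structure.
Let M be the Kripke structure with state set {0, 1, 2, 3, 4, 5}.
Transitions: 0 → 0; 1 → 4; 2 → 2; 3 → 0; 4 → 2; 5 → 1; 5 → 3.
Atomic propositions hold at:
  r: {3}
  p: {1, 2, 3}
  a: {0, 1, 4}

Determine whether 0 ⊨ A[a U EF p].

No

EF p: least fixpoint, start Z0 = {1, 2, 3}, add states with some successor in Z. Z1 = {1, 2, 3, 4, 5}; fixed.
Sat(EF p) = {1, 2, 3, 4, 5}
A[a U EF p]: least fixpoint, start Z0 = Sat(EF p) = {1, 2, 3, 4, 5}, add states in Sat(a) with every successor in Z. Already a fixed point.
Sat(A[a U EF p]) = {1, 2, 3, 4, 5}
0 ∉ Sat(A[a U EF p]) = {1, 2, 3, 4, 5}, so the formula does not hold at 0.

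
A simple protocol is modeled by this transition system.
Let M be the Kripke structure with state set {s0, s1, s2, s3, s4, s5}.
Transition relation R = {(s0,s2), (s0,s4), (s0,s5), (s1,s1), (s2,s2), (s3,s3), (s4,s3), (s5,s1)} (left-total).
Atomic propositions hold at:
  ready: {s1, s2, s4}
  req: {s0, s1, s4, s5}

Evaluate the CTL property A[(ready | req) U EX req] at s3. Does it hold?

No

Sat(ready | req) = {s0, s1, s2, s4, s5}
Sat(EX req) = {s : some successor in {s0, s1, s4, s5}} = {s0, s1, s5}
A[(ready | req) U EX req]: least fixpoint, start Z0 = Sat(EX req) = {s0, s1, s5}, add states in Sat(ready | req) with every successor in Z. Already a fixed point.
Sat(A[(ready | req) U EX req]) = {s0, s1, s5}
s3 ∉ Sat(A[(ready | req) U EX req]) = {s0, s1, s5}, so the formula does not hold at s3.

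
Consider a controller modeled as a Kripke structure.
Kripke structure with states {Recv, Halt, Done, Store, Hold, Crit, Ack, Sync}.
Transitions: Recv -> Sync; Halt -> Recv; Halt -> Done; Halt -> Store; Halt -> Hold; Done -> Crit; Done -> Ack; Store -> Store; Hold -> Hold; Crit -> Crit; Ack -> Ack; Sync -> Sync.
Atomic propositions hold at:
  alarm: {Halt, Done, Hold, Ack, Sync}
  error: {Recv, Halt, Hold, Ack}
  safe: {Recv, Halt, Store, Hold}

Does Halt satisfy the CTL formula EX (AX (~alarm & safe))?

Sat(~alarm) = {Recv, Store, Crit}
Sat(~alarm & safe) = {Recv, Store}
Sat(AX (~alarm & safe)) = {s : every successor in {Recv, Store}} = {Store}
Sat(EX (AX (~alarm & safe))) = {s : some successor in {Store}} = {Halt, Store}
Halt ∈ Sat(EX (AX (~alarm & safe))) = {Halt, Store}, so the formula holds at Halt.

Yes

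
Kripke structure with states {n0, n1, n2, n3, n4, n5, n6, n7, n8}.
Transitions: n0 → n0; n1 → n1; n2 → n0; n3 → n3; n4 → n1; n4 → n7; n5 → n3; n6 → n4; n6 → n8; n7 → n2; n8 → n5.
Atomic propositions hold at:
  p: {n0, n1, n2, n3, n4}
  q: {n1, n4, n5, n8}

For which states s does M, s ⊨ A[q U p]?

{n0, n1, n2, n3, n4, n5, n8}

A[q U p]: least fixpoint, start Z0 = Sat(p) = {n0, n1, n2, n3, n4}, add states in Sat(q) with every successor in Z. Z1 = {n0, n1, n2, n3, n4, n5}; Z2 = {n0, n1, n2, n3, n4, n5, n8}; fixed.
Sat(A[q U p]) = {n0, n1, n2, n3, n4, n5, n8}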